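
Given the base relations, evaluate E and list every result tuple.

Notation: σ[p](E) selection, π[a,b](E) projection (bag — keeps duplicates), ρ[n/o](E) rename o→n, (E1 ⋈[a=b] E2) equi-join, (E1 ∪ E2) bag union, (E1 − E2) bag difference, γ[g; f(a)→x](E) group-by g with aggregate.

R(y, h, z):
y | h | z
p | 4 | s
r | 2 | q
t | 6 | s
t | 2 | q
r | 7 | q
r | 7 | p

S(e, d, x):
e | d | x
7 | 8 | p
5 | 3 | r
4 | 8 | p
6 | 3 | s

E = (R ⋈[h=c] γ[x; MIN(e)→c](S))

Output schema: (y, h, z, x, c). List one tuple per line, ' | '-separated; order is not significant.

Row counts bottom-up:
  R → 6
  S → 4
  γ[x; MIN(e)→c](S) → 3
  (R ⋈[h=c] γ[x; MIN(e)→c](S)) → 2

== RESULT ==
y | h | z | x | c
p | 4 | s | p | 4
t | 6 | s | s | 6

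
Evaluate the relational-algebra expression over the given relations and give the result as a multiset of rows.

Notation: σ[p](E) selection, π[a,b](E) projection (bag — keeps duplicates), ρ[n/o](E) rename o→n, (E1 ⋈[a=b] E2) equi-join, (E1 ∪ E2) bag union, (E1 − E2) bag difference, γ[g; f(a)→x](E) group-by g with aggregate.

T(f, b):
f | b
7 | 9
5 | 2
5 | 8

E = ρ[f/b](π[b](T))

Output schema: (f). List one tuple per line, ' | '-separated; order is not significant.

Row counts bottom-up:
  T → 3
  π[b](T) → 3
  ρ[f/b](π[b](T)) → 3

== RESULT ==
f
2
8
9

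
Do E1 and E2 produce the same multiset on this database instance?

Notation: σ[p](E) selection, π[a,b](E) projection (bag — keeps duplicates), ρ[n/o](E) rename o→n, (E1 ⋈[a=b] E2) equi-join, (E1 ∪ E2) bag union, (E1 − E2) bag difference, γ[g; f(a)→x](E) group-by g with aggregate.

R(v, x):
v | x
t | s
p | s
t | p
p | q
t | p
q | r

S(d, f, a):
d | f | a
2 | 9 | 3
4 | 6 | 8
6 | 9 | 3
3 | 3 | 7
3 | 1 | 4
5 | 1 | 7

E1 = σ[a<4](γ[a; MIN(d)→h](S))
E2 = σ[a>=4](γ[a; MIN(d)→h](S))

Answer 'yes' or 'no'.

E1 subexpression sizes:
  S → 6
  γ[a; MIN(d)→h](S) → 4
  σ[a<4](γ[a; MIN(d)→h](S)) → 1
E2 subexpression sizes:
  S → 6
  γ[a; MIN(d)→h](S) → 4
  σ[a>=4](γ[a; MIN(d)→h](S)) → 3

E1 result:
a | h
3 | 2
E2 result:
a | h
4 | 3
7 | 3
8 | 4
Witness: (4, 3) appears 0× in E1 but 1× in E2.

no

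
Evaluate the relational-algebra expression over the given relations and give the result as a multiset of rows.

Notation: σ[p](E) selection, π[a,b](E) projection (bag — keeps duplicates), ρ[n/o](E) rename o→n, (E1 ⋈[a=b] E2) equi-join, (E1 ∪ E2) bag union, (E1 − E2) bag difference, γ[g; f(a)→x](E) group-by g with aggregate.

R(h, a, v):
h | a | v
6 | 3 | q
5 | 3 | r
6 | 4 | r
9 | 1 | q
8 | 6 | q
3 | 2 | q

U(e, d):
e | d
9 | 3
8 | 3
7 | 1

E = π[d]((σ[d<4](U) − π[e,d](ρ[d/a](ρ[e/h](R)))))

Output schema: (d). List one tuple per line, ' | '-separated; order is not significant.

Stepwise |·|:
  U → 3
  σ[d<4](U) → 3
  R → 6
  ρ[e/h](R) → 6
  ρ[d/a](ρ[e/h](R)) → 6
  π[e,d](ρ[d/a](ρ[e/h](R))) → 6
  (σ[d<4](U) − π[e,d](ρ[d/a](ρ[e/h](R)))) → 3
  π[d]((σ[d<4](U) − π[e,d](ρ[d/a](ρ[e/h](R))))) → 3

== RESULT ==
d
1
3
3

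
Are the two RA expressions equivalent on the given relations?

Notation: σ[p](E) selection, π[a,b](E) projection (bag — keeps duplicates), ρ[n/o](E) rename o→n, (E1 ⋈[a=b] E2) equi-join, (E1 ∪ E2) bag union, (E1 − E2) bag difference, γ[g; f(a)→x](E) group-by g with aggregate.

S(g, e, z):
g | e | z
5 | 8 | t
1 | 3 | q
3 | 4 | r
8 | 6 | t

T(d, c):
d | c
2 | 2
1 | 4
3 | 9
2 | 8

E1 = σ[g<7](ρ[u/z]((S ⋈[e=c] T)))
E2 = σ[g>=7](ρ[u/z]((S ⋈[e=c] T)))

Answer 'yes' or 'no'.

E1 stepwise |·|:
  S → 4
  T → 4
  (S ⋈[e=c] T) → 2
  ρ[u/z]((S ⋈[e=c] T)) → 2
  σ[g<7](ρ[u/z]((S ⋈[e=c] T))) → 2
E2 stepwise |·|:
  S → 4
  T → 4
  (S ⋈[e=c] T) → 2
  ρ[u/z]((S ⋈[e=c] T)) → 2
  σ[g>=7](ρ[u/z]((S ⋈[e=c] T))) → 0

E1 result:
g | e | u | d | c
3 | 4 | r | 1 | 4
5 | 8 | t | 2 | 8
E2 result:
g | e | u | d | c
(0 rows)
Witness: (5, 8, 't', 2, 8) appears 1× in E1 but 0× in E2.

no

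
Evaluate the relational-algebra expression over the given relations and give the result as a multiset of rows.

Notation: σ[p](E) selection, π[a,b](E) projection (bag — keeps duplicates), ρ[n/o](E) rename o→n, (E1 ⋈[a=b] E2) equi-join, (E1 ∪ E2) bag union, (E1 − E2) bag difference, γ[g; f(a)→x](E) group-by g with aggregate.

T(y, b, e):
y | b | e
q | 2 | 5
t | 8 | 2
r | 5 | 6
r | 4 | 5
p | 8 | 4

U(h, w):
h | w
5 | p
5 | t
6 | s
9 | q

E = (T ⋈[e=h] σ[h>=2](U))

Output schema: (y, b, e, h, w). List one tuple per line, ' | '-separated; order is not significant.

Per-node cardinality:
  T → 5
  U → 4
  σ[h>=2](U) → 4
  (T ⋈[e=h] σ[h>=2](U)) → 5

== RESULT ==
y | b | e | h | w
q | 2 | 5 | 5 | p
q | 2 | 5 | 5 | t
r | 4 | 5 | 5 | p
r | 4 | 5 | 5 | t
r | 5 | 6 | 6 | s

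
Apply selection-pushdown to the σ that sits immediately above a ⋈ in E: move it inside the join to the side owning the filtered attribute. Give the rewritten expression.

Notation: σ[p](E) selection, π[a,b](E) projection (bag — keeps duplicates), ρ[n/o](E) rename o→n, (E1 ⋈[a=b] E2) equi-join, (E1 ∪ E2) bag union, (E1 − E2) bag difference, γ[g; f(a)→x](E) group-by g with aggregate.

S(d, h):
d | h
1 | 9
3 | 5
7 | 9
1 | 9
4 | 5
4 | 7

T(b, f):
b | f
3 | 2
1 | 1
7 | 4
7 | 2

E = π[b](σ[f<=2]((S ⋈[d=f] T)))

σ filters on f, owned by the right side.
E' = π[b]((S ⋈[d=f] σ[f<=2](T)))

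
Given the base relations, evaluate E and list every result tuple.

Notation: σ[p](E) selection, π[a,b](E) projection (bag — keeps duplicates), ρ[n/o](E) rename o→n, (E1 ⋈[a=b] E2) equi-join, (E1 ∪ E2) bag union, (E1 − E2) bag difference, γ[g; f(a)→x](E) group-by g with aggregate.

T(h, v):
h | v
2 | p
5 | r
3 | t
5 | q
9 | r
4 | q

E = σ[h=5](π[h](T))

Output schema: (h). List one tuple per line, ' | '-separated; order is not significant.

Subexpression sizes:
  T → 6
  π[h](T) → 6
  σ[h=5](π[h](T)) → 2

== RESULT ==
h
5
5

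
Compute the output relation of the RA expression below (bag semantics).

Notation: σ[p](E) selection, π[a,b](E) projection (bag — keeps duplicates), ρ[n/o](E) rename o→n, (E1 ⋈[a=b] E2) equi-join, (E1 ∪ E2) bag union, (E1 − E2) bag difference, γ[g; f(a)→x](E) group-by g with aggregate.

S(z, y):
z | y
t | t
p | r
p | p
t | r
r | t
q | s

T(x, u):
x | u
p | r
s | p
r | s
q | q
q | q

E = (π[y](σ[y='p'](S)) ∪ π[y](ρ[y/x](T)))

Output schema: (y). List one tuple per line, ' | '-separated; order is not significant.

Row counts bottom-up:
  S → 6
  σ[y='p'](S) → 1
  π[y](σ[y='p'](S)) → 1
  T → 5
  ρ[y/x](T) → 5
  π[y](ρ[y/x](T)) → 5
  (π[y](σ[y='p'](S)) ∪ π[y](ρ[y/x](T))) → 6

== RESULT ==
y
p
p
q
q
r
s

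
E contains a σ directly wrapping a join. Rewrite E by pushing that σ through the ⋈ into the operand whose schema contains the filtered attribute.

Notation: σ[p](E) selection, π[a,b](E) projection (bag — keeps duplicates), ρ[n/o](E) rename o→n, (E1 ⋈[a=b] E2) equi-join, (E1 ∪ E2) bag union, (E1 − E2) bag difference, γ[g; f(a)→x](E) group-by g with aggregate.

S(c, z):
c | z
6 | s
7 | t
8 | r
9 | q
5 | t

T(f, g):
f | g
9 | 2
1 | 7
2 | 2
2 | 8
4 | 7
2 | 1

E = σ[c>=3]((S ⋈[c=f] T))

σ filters on c, owned by the left side.
E' = (σ[c>=3](S) ⋈[c=f] T)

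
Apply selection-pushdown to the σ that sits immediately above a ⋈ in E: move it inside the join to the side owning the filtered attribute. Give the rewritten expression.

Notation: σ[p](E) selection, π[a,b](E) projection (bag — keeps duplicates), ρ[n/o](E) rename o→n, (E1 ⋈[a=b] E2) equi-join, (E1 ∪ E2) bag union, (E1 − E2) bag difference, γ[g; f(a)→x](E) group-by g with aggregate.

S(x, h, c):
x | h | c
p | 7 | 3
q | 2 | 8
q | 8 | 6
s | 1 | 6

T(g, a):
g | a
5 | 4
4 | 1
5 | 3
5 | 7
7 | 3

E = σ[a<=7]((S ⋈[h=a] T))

σ filters on a, owned by the right side.
E' = (S ⋈[h=a] σ[a<=7](T))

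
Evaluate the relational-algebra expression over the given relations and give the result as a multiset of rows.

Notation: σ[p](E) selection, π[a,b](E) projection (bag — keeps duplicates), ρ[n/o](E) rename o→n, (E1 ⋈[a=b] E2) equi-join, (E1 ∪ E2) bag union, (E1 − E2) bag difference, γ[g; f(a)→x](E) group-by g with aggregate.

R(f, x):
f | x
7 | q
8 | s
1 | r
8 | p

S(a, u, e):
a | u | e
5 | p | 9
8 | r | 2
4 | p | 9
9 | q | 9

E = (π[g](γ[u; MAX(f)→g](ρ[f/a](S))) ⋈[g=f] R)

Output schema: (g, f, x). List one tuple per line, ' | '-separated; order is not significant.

Stepwise |·|:
  S → 4
  ρ[f/a](S) → 4
  γ[u; MAX(f)→g](ρ[f/a](S)) → 3
  π[g](γ[u; MAX(f)→g](ρ[f/a](S))) → 3
  R → 4
  (π[g](γ[u; MAX(f)→g](ρ[f/a](S))) ⋈[g=f] R) → 2

== RESULT ==
g | f | x
8 | 8 | p
8 | 8 | s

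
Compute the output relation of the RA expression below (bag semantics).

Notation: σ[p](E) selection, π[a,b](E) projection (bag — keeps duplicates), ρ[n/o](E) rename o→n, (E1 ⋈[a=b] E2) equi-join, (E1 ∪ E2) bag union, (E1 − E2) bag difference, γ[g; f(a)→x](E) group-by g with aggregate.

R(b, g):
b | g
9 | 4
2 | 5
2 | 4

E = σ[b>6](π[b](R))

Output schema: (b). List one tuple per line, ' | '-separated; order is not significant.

Stepwise |·|:
  R → 3
  π[b](R) → 3
  σ[b>6](π[b](R)) → 1

== RESULT ==
b
9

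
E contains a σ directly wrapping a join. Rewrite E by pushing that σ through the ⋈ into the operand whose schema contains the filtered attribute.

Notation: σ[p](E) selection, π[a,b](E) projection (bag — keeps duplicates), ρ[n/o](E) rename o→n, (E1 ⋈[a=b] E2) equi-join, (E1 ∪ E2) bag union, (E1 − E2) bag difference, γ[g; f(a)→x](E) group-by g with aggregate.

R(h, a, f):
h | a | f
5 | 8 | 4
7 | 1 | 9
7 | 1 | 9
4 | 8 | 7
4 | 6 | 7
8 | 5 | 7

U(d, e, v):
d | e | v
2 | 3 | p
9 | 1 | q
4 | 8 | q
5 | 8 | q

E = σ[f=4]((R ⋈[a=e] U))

σ filters on f, owned by the left side.
E' = (σ[f=4](R) ⋈[a=e] U)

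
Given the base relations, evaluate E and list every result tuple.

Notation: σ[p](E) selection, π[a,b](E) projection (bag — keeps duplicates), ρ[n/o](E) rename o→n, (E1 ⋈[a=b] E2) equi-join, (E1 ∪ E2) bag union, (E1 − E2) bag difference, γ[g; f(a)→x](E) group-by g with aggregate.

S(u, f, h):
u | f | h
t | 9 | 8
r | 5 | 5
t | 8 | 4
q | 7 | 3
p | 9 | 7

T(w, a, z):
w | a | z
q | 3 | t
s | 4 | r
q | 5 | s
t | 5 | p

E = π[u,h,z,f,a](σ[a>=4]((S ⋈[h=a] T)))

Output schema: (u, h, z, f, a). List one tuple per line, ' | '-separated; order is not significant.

Subexpression sizes:
  S → 5
  T → 4
  (S ⋈[h=a] T) → 4
  σ[a>=4]((S ⋈[h=a] T)) → 3
  π[u,h,z,f,a](σ[a>=4]((S ⋈[h=a] T))) → 3

== RESULT ==
u | h | z | f | a
r | 5 | p | 5 | 5
r | 5 | s | 5 | 5
t | 4 | r | 8 | 4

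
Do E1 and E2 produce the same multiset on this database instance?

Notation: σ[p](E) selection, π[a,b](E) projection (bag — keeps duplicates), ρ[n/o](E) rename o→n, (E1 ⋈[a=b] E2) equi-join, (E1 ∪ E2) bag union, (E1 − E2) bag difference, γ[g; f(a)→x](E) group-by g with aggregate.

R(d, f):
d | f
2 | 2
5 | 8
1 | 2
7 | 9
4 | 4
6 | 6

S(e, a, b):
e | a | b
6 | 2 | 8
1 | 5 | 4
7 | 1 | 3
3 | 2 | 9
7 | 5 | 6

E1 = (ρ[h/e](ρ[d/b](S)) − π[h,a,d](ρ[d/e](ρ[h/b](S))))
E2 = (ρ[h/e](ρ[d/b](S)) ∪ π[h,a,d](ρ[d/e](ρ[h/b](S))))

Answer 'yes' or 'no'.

E1 per-node cardinality:
  S → 5
  ρ[d/b](S) → 5
  ρ[h/e](ρ[d/b](S)) → 5
  S → 5
  ρ[h/b](S) → 5
  ρ[d/e](ρ[h/b](S)) → 5
  π[h,a,d](ρ[d/e](ρ[h/b](S))) → 5
  (ρ[h/e](ρ[d/b](S)) − π[h,a,d](ρ[d/e](ρ[h/b](S)))) → 5
E2 per-node cardinality:
  S → 5
  ρ[d/b](S) → 5
  ρ[h/e](ρ[d/b](S)) → 5
  S → 5
  ρ[h/b](S) → 5
  ρ[d/e](ρ[h/b](S)) → 5
  π[h,a,d](ρ[d/e](ρ[h/b](S))) → 5
  (ρ[h/e](ρ[d/b](S)) ∪ π[h,a,d](ρ[d/e](ρ[h/b](S)))) → 10

E1 result:
h | a | d
1 | 5 | 4
3 | 2 | 9
6 | 2 | 8
7 | 1 | 3
7 | 5 | 6
E2 result:
h | a | d
1 | 5 | 4
3 | 1 | 7
3 | 2 | 9
4 | 5 | 1
6 | 2 | 8
6 | 5 | 7
7 | 1 | 3
7 | 5 | 6
8 | 2 | 6
9 | 2 | 3
Witness: (9, 2, 3) appears 0× in E1 but 1× in E2.

no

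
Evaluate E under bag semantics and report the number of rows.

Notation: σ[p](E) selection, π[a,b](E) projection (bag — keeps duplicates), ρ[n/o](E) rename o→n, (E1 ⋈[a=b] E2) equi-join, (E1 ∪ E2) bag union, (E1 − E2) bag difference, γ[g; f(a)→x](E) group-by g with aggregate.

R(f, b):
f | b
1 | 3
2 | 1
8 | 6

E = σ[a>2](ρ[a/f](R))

Subexpression sizes:
  R → 3
  ρ[a/f](R) → 3
  σ[a>2](ρ[a/f](R)) → 1

|E| = 1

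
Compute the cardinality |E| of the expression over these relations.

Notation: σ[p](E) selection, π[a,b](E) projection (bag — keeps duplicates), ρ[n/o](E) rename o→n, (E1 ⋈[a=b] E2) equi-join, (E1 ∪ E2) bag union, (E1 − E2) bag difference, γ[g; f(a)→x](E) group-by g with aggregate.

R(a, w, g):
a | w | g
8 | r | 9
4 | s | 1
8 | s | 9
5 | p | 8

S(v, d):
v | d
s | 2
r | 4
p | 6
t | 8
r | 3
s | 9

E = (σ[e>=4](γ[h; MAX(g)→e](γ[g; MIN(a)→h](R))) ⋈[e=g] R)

Stepwise |·|:
  R → 4
  γ[g; MIN(a)→h](R) → 3
  γ[h; MAX(g)→e](γ[g; MIN(a)→h](R)) → 3
  σ[e>=4](γ[h; MAX(g)→e](γ[g; MIN(a)→h](R))) → 2
  R → 4
  (σ[e>=4](γ[h; MAX(g)→e](γ[g; MIN(a)→h](R))) ⋈[e=g] R) → 3

|E| = 3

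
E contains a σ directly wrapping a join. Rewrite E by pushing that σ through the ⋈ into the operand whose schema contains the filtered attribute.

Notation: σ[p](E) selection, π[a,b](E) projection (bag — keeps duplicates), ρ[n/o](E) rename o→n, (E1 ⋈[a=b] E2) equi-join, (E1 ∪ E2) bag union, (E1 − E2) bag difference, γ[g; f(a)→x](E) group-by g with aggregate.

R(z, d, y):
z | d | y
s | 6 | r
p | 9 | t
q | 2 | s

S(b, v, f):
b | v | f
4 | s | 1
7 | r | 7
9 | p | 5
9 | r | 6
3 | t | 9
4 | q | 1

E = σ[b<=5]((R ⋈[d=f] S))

σ filters on b, owned by the right side.
E' = (R ⋈[d=f] σ[b<=5](S))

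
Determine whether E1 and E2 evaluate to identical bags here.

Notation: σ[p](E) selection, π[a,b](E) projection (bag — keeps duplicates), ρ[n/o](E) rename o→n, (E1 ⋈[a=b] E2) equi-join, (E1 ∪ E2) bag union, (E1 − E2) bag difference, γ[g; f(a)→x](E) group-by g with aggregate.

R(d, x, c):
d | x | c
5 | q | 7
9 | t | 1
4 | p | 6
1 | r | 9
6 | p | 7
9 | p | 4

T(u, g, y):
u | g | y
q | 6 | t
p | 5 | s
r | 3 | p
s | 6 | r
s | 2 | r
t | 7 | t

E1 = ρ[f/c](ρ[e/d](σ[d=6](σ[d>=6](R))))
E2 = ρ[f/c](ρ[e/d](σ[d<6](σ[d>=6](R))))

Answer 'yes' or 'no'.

E1 per-node cardinality:
  R → 6
  σ[d>=6](R) → 3
  σ[d=6](σ[d>=6](R)) → 1
  ρ[e/d](σ[d=6](σ[d>=6](R))) → 1
  ρ[f/c](ρ[e/d](σ[d=6](σ[d>=6](R)))) → 1
E2 per-node cardinality:
  R → 6
  σ[d>=6](R) → 3
  σ[d<6](σ[d>=6](R)) → 0
  ρ[e/d](σ[d<6](σ[d>=6](R))) → 0
  ρ[f/c](ρ[e/d](σ[d<6](σ[d>=6](R)))) → 0

E1 result:
e | x | f
6 | p | 7
E2 result:
e | x | f
(0 rows)
Witness: (6, 'p', 7) appears 1× in E1 but 0× in E2.

no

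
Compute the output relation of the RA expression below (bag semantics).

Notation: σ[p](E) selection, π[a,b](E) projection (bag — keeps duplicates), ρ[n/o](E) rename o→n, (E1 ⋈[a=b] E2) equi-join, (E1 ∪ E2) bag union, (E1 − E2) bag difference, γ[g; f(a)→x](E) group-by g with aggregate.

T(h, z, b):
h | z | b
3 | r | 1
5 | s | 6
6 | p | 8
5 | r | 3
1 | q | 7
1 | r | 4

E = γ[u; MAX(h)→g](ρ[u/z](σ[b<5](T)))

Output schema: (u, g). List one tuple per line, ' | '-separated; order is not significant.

Row counts bottom-up:
  T → 6
  σ[b<5](T) → 3
  ρ[u/z](σ[b<5](T)) → 3
  γ[u; MAX(h)→g](ρ[u/z](σ[b<5](T))) → 1

== RESULT ==
u | g
r | 5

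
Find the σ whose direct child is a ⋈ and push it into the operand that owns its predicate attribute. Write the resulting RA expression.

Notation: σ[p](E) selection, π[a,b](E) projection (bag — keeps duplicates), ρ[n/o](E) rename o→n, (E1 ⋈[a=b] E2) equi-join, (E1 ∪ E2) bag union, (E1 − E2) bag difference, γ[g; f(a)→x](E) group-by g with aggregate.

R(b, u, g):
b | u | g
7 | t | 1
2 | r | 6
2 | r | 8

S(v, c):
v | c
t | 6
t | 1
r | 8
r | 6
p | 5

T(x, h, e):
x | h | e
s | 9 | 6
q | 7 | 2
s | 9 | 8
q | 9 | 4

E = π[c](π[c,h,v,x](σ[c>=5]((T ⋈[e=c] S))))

σ filters on c, owned by the right side.
E' = π[c](π[c,h,v,x]((T ⋈[e=c] σ[c>=5](S))))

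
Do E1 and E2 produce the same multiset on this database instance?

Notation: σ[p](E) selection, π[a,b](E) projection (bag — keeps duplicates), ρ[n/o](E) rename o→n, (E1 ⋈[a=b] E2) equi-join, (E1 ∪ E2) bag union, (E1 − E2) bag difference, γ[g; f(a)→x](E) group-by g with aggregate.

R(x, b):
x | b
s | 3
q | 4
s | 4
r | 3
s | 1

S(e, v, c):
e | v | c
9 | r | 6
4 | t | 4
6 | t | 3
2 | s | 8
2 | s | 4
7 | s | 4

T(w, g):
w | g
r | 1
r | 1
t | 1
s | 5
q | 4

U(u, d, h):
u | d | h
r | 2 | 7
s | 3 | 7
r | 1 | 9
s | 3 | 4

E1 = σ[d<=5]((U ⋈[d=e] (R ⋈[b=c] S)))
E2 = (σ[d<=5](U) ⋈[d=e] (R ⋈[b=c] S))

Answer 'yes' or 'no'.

E1 row counts bottom-up:
  U → 4
  R → 5
  S → 6
  (R ⋈[b=c] S) → 8
  (U ⋈[d=e] (R ⋈[b=c] S)) → 2
  σ[d<=5]((U ⋈[d=e] (R ⋈[b=c] S))) → 2
E2 row counts bottom-up:
  U → 4
  σ[d<=5](U) → 4
  R → 5
  S → 6
  (R ⋈[b=c] S) → 8
  (σ[d<=5](U) ⋈[d=e] (R ⋈[b=c] S)) → 2

E1 and E2 produce the same multiset:
u | d | h | x | b | e | v | c
r | 2 | 7 | q | 4 | 2 | s | 4
r | 2 | 7 | s | 4 | 2 | s | 4

yes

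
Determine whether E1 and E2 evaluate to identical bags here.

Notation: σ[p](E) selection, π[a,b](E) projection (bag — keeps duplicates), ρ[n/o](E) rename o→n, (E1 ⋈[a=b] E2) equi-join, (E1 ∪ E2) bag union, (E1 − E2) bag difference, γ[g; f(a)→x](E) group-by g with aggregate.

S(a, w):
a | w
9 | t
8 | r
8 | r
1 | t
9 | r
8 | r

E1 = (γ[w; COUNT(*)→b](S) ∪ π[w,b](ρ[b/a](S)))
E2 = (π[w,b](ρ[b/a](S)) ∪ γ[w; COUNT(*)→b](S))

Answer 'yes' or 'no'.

E1 subexpression sizes:
  S → 6
  γ[w; COUNT(*)→b](S) → 2
  S → 6
  ρ[b/a](S) → 6
  π[w,b](ρ[b/a](S)) → 6
  (γ[w; COUNT(*)→b](S) ∪ π[w,b](ρ[b/a](S))) → 8
E2 subexpression sizes:
  S → 6
  ρ[b/a](S) → 6
  π[w,b](ρ[b/a](S)) → 6
  S → 6
  γ[w; COUNT(*)→b](S) → 2
  (π[w,b](ρ[b/a](S)) ∪ γ[w; COUNT(*)→b](S)) → 8

E1 and E2 produce the same multiset:
w | b
r | 4
r | 8
r | 8
r | 8
r | 9
t | 1
t | 2
t | 9

yes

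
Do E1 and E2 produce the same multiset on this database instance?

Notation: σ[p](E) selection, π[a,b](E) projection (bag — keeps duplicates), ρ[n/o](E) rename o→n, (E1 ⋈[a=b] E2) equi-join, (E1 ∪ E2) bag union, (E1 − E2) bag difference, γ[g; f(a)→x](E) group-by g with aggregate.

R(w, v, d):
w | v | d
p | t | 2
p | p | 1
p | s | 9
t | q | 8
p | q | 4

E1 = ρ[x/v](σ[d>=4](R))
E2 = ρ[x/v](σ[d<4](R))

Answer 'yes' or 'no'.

E1 stepwise |·|:
  R → 5
  σ[d>=4](R) → 3
  ρ[x/v](σ[d>=4](R)) → 3
E2 stepwise |·|:
  R → 5
  σ[d<4](R) → 2
  ρ[x/v](σ[d<4](R)) → 2

E1 result:
w | x | d
p | q | 4
p | s | 9
t | q | 8
E2 result:
w | x | d
p | p | 1
p | t | 2
Witness: ('p', 'q', 4) appears 1× in E1 but 0× in E2.

no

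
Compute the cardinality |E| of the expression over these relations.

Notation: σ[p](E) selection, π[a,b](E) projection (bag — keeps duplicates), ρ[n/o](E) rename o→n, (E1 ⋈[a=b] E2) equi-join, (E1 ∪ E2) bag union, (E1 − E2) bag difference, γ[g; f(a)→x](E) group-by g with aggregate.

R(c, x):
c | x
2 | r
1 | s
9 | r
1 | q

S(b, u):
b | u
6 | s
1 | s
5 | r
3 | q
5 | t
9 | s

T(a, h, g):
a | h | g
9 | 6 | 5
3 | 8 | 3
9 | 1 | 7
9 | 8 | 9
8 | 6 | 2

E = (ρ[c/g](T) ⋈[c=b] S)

Row counts bottom-up:
  T → 5
  ρ[c/g](T) → 5
  S → 6
  (ρ[c/g](T) ⋈[c=b] S) → 4

|E| = 4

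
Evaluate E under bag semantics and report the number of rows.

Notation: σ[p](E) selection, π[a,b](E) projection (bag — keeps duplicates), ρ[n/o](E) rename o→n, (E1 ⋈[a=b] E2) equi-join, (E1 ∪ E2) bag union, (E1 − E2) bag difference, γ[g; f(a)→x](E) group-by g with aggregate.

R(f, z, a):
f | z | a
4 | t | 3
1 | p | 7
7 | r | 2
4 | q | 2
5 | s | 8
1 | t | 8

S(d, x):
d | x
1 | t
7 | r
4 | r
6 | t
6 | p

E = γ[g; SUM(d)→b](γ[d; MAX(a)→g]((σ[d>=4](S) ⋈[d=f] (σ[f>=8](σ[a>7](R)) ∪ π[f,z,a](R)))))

Per-node cardinality:
  S → 5
  σ[d>=4](S) → 4
  R → 6
  σ[a>7](R) → 2
  σ[f>=8](σ[a>7](R)) → 0
  R → 6
  π[f,z,a](R) → 6
  (σ[f>=8](σ[a>7](R)) ∪ π[f,z,a](R)) → 6
  (σ[d>=4](S) ⋈[d=f] (σ[f>=8](σ[a>7](R)) ∪ π[f,z,a](R))) → 3
  γ[d; MAX(a)→g]((σ[d>=4](S) ⋈[d=f] (σ[f>=8](σ[a>7](R)) ∪ π[f,z,a](R)))) → 2
  γ[g; SUM(d)→b](γ[d; MAX(a)→g]((σ[d>=4](S) ⋈[d=f] (σ[f>=8](σ[a>7](R)) ∪ π[f,z,a](R))))) → 2

|E| = 2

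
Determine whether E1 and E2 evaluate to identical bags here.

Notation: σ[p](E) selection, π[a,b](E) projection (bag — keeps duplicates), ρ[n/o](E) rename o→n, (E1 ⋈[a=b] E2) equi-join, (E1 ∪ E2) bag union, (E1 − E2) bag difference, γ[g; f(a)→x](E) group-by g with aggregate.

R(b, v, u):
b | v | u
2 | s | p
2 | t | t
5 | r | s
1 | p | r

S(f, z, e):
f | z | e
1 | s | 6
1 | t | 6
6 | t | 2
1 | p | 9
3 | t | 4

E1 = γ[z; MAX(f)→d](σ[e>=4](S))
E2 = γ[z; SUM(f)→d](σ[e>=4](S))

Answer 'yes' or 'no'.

E1 per-node cardinality:
  S → 5
  σ[e>=4](S) → 4
  γ[z; MAX(f)→d](σ[e>=4](S)) → 3
E2 per-node cardinality:
  S → 5
  σ[e>=4](S) → 4
  γ[z; SUM(f)→d](σ[e>=4](S)) → 3

E1 result:
z | d
p | 1
s | 1
t | 3
E2 result:
z | d
p | 1
s | 1
t | 4
Witness: ('t', 3) appears 1× in E1 but 0× in E2.

no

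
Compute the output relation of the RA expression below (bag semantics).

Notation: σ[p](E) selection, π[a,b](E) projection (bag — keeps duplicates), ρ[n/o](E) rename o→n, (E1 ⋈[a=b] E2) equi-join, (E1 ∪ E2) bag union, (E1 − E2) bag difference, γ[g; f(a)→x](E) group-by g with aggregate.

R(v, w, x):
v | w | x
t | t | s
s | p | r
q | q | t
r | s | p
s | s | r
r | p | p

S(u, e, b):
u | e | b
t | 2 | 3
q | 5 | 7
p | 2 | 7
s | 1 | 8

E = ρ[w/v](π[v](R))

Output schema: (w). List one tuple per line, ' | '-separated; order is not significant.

Row counts bottom-up:
  R → 6
  π[v](R) → 6
  ρ[w/v](π[v](R)) → 6

== RESULT ==
w
q
r
r
s
s
t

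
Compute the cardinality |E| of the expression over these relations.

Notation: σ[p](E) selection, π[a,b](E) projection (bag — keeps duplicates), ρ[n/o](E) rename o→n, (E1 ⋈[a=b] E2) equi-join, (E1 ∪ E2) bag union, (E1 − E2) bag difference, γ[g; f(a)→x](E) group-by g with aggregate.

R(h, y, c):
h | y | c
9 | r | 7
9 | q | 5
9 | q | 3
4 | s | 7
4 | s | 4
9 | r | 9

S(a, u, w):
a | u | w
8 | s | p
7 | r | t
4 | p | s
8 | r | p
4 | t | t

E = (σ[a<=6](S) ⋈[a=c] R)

Subexpression sizes:
  S → 5
  σ[a<=6](S) → 2
  R → 6
  (σ[a<=6](S) ⋈[a=c] R) → 2

|E| = 2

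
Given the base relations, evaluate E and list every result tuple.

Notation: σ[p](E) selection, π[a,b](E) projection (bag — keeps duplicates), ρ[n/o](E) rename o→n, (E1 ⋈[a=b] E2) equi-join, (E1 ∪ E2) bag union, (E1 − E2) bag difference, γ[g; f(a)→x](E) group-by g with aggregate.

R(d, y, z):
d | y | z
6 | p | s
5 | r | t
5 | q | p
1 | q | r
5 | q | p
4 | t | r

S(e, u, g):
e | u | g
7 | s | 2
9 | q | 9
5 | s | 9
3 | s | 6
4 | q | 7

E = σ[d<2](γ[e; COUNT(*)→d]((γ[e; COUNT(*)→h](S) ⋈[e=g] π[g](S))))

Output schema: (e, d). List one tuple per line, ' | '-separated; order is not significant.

Row counts bottom-up:
  S → 5
  γ[e; COUNT(*)→h](S) → 5
  S → 5
  π[g](S) → 5
  (γ[e; COUNT(*)→h](S) ⋈[e=g] π[g](S)) → 3
  γ[e; COUNT(*)→d]((γ[e; COUNT(*)→h](S) ⋈[e=g] π[g](S))) → 2
  σ[d<2](γ[e; COUNT(*)→d]((γ[e; COUNT(*)→h](S) ⋈[e=g] π[g](S)))) → 1

== RESULT ==
e | d
7 | 1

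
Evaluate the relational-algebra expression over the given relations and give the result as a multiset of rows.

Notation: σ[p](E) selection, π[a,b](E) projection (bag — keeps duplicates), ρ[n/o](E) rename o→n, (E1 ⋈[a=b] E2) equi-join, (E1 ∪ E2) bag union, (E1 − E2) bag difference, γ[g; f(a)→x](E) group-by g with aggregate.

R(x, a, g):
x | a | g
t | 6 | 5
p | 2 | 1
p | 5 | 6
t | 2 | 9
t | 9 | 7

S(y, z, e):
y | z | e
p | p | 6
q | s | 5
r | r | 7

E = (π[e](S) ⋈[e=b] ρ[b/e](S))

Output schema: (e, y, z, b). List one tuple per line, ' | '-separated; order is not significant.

Row counts bottom-up:
  S → 3
  π[e](S) → 3
  S → 3
  ρ[b/e](S) → 3
  (π[e](S) ⋈[e=b] ρ[b/e](S)) → 3

== RESULT ==
e | y | z | b
5 | q | s | 5
6 | p | p | 6
7 | r | r | 7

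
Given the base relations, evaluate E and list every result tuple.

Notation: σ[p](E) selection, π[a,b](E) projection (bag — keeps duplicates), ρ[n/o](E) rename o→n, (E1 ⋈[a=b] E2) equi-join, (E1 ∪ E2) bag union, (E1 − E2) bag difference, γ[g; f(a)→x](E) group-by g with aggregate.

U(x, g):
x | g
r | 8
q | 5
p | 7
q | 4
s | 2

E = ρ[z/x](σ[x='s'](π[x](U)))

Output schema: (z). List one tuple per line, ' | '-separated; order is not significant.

Subexpression sizes:
  U → 5
  π[x](U) → 5
  σ[x='s'](π[x](U)) → 1
  ρ[z/x](σ[x='s'](π[x](U))) → 1

== RESULT ==
z
s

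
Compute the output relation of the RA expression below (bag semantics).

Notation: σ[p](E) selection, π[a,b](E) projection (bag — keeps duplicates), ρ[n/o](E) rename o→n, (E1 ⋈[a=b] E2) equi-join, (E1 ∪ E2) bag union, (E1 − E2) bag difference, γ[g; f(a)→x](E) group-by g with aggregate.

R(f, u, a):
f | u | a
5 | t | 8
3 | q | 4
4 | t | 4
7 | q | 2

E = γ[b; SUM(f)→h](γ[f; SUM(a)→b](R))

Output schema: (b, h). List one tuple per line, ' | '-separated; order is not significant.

Stepwise |·|:
  R → 4
  γ[f; SUM(a)→b](R) → 4
  γ[b; SUM(f)→h](γ[f; SUM(a)→b](R)) → 3

== RESULT ==
b | h
2 | 7
4 | 7
8 | 5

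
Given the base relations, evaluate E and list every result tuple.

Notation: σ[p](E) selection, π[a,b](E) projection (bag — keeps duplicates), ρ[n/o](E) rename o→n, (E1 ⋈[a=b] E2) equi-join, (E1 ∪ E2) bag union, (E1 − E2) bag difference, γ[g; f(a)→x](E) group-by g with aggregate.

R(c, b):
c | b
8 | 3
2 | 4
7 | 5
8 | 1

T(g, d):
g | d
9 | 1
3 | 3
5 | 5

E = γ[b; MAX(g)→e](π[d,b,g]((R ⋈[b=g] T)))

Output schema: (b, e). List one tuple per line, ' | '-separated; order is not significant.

Subexpression sizes:
  R → 4
  T → 3
  (R ⋈[b=g] T) → 2
  π[d,b,g]((R ⋈[b=g] T)) → 2
  γ[b; MAX(g)→e](π[d,b,g]((R ⋈[b=g] T))) → 2

== RESULT ==
b | e
3 | 3
5 | 5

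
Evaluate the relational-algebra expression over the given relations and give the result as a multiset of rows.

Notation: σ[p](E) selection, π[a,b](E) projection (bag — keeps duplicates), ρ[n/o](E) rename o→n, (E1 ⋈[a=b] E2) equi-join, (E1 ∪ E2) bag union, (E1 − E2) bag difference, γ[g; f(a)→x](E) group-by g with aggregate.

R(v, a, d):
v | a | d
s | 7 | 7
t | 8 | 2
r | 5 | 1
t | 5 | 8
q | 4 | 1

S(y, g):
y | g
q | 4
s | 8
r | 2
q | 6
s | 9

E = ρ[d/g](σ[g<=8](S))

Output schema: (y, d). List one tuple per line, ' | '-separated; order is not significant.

Per-node cardinality:
  S → 5
  σ[g<=8](S) → 4
  ρ[d/g](σ[g<=8](S)) → 4

== RESULT ==
y | d
q | 4
q | 6
r | 2
s | 8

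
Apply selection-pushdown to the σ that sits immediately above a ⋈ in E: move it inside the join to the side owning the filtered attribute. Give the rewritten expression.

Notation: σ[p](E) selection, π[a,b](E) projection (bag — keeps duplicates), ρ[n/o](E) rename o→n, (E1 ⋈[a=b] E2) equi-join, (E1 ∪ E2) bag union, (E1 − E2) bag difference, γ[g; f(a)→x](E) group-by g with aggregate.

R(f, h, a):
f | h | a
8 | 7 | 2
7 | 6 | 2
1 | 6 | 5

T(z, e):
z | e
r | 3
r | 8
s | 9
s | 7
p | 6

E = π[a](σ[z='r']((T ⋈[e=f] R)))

σ filters on z, owned by the left side.
E' = π[a]((σ[z='r'](T) ⋈[e=f] R))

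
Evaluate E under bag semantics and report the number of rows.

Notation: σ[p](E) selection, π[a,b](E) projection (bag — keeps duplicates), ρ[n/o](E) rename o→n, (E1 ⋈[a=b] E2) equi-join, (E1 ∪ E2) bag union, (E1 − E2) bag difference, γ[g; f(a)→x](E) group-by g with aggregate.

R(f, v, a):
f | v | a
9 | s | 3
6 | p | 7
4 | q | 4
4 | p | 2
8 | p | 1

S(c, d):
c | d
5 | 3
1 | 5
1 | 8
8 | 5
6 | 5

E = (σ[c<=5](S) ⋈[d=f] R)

Per-node cardinality:
  S → 5
  σ[c<=5](S) → 3
  R → 5
  (σ[c<=5](S) ⋈[d=f] R) → 1

|E| = 1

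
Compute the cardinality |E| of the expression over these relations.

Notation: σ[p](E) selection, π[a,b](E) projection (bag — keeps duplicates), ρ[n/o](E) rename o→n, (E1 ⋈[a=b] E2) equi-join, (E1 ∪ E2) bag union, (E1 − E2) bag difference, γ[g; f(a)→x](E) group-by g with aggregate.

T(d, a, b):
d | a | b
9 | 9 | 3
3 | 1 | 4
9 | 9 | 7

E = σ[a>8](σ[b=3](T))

Subexpression sizes:
  T → 3
  σ[b=3](T) → 1
  σ[a>8](σ[b=3](T)) → 1

|E| = 1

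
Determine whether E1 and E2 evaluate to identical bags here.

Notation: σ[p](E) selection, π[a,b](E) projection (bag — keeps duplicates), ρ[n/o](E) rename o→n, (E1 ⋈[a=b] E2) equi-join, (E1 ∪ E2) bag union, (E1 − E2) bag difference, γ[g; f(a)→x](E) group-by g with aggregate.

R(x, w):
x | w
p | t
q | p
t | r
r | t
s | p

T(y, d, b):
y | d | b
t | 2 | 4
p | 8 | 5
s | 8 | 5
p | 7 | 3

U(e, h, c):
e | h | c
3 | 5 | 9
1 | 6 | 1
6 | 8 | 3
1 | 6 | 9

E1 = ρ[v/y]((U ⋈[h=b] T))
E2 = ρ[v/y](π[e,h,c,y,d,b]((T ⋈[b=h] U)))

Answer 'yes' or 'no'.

E1 stepwise |·|:
  U → 4
  T → 4
  (U ⋈[h=b] T) → 2
  ρ[v/y]((U ⋈[h=b] T)) → 2
E2 stepwise |·|:
  T → 4
  U → 4
  (T ⋈[b=h] U) → 2
  π[e,h,c,y,d,b]((T ⋈[b=h] U)) → 2
  ρ[v/y](π[e,h,c,y,d,b]((T ⋈[b=h] U))) → 2

E1 and E2 produce the same multiset:
e | h | c | v | d | b
3 | 5 | 9 | p | 8 | 5
3 | 5 | 9 | s | 8 | 5

yes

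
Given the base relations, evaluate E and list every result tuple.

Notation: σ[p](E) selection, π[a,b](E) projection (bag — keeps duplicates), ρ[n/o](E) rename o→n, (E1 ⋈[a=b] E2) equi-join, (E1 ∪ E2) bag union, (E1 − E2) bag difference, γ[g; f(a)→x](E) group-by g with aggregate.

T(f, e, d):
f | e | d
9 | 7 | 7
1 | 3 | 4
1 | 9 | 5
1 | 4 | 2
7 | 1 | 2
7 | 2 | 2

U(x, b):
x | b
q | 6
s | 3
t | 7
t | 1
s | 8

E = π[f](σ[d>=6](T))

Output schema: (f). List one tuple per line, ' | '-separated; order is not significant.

Row counts bottom-up:
  T → 6
  σ[d>=6](T) → 1
  π[f](σ[d>=6](T)) → 1

== RESULT ==
f
9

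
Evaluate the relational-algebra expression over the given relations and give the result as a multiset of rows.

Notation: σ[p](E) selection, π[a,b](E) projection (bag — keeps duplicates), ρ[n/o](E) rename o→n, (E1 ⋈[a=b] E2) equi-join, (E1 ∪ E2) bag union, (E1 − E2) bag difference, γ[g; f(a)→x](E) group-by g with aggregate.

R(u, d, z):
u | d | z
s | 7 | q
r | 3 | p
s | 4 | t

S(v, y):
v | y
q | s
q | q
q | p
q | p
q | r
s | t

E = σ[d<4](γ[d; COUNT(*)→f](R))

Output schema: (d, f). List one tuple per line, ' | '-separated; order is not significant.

Per-node cardinality:
  R → 3
  γ[d; COUNT(*)→f](R) → 3
  σ[d<4](γ[d; COUNT(*)→f](R)) → 1

== RESULT ==
d | f
3 | 1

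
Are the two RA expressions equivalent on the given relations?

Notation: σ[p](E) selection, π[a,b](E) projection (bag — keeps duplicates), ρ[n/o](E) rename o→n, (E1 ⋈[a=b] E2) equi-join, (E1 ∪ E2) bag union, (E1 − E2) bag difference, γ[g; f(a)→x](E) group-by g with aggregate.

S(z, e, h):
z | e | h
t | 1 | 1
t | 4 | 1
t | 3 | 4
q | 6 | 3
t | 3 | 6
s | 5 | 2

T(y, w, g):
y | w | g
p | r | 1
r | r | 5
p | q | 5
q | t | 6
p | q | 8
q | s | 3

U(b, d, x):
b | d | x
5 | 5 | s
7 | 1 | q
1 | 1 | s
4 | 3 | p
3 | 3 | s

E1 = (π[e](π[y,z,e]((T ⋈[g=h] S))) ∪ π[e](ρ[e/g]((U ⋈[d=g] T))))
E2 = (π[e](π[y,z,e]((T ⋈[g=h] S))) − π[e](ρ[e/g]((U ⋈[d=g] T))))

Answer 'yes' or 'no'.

E1 stepwise |·|:
  T → 6
  S → 6
  (T ⋈[g=h] S) → 4
  π[y,z,e]((T ⋈[g=h] S)) → 4
  π[e](π[y,z,e]((T ⋈[g=h] S))) → 4
  U → 5
  T → 6
  (U ⋈[d=g] T) → 6
  ρ[e/g]((U ⋈[d=g] T)) → 6
  π[e](ρ[e/g]((U ⋈[d=g] T))) → 6
  (π[e](π[y,z,e]((T ⋈[g=h] S))) ∪ π[e](ρ[e/g]((U ⋈[d=g] T)))) → 10
E2 stepwise |·|:
  T → 6
  S → 6
  (T ⋈[g=h] S) → 4
  π[y,z,e]((T ⋈[g=h] S)) → 4
  π[e](π[y,z,e]((T ⋈[g=h] S))) → 4
  U → 5
  T → 6
  (U ⋈[d=g] T) → 6
  ρ[e/g]((U ⋈[d=g] T)) → 6
  π[e](ρ[e/g]((U ⋈[d=g] T))) → 6
  (π[e](π[y,z,e]((T ⋈[g=h] S))) − π[e](ρ[e/g]((U ⋈[d=g] T)))) → 2

E1 result:
e
1
1
1
3
3
3
4
5
5
6
E2 result:
e
4
6
Witness: (1,) appears 3× in E1 but 0× in E2.

no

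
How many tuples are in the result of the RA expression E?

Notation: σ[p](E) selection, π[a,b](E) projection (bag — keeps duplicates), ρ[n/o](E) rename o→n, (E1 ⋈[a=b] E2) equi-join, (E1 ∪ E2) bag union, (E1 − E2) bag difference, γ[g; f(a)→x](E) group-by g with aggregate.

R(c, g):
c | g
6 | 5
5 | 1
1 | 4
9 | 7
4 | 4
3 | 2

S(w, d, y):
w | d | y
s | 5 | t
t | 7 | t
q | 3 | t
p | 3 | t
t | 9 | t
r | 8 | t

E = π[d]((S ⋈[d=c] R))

Row counts bottom-up:
  S → 6
  R → 6
  (S ⋈[d=c] R) → 4
  π[d]((S ⋈[d=c] R)) → 4

|E| = 4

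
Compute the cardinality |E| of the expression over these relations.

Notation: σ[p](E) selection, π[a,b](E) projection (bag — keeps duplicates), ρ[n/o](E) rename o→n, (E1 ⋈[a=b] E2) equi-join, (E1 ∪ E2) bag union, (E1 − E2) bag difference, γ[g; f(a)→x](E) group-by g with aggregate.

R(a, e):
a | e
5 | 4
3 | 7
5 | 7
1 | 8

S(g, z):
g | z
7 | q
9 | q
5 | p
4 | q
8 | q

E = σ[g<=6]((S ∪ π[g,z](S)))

Subexpression sizes:
  S → 5
  S → 5
  π[g,z](S) → 5
  (S ∪ π[g,z](S)) → 10
  σ[g<=6]((S ∪ π[g,z](S))) → 4

|E| = 4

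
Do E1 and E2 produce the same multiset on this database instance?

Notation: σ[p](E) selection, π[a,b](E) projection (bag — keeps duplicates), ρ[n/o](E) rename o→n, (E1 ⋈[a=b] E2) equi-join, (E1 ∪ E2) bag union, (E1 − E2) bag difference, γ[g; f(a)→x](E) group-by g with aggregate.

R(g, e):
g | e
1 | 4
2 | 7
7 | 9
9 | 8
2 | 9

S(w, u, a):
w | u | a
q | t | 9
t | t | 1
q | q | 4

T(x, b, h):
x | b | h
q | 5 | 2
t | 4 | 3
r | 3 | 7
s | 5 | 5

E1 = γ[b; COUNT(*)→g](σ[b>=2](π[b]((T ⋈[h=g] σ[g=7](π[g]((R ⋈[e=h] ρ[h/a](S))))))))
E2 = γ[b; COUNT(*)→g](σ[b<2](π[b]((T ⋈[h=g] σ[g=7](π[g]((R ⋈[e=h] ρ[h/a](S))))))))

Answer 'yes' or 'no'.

E1 stepwise |·|:
  T → 4
  R → 5
  S → 3
  ρ[h/a](S) → 3
  (R ⋈[e=h] ρ[h/a](S)) → 3
  π[g]((R ⋈[e=h] ρ[h/a](S))) → 3
  σ[g=7](π[g]((R ⋈[e=h] ρ[h/a](S)))) → 1
  (T ⋈[h=g] σ[g=7](π[g]((R ⋈[e=h] ρ[h/a](S))))) → 1
  π[b]((T ⋈[h=g] σ[g=7](π[g]((R ⋈[e=h] ρ[h/a](S)))))) → 1
  σ[b>=2](π[b]((T ⋈[h=g] σ[g=7](π[g]((R ⋈[e=h] ρ[h/a](S))))))) → 1
  γ[b; COUNT(*)→g](σ[b>=2](π[b]((T ⋈[h=g] σ[g=7](π[g]((R ⋈[e=h] ρ[h/a](S)))))))) → 1
E2 stepwise |·|:
  T → 4
  R → 5
  S → 3
  ρ[h/a](S) → 3
  (R ⋈[e=h] ρ[h/a](S)) → 3
  π[g]((R ⋈[e=h] ρ[h/a](S))) → 3
  σ[g=7](π[g]((R ⋈[e=h] ρ[h/a](S)))) → 1
  (T ⋈[h=g] σ[g=7](π[g]((R ⋈[e=h] ρ[h/a](S))))) → 1
  π[b]((T ⋈[h=g] σ[g=7](π[g]((R ⋈[e=h] ρ[h/a](S)))))) → 1
  σ[b<2](π[b]((T ⋈[h=g] σ[g=7](π[g]((R ⋈[e=h] ρ[h/a](S))))))) → 0
  γ[b; COUNT(*)→g](σ[b<2](π[b]((T ⋈[h=g] σ[g=7](π[g]((R ⋈[e=h] ρ[h/a](S)))))))) → 0

E1 result:
b | g
3 | 1
E2 result:
b | g
(0 rows)
Witness: (3, 1) appears 1× in E1 but 0× in E2.

no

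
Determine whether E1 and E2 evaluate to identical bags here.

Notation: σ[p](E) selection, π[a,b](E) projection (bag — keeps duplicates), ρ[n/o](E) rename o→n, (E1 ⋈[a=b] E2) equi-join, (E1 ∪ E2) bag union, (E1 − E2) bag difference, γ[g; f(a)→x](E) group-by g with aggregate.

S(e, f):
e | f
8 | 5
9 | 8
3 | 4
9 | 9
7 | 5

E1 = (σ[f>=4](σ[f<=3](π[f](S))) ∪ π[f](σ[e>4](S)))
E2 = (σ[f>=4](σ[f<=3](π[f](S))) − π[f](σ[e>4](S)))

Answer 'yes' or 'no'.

E1 subexpression sizes:
  S → 5
  π[f](S) → 5
  σ[f<=3](π[f](S)) → 0
  σ[f>=4](σ[f<=3](π[f](S))) → 0
  S → 5
  σ[e>4](S) → 4
  π[f](σ[e>4](S)) → 4
  (σ[f>=4](σ[f<=3](π[f](S))) ∪ π[f](σ[e>4](S))) → 4
E2 subexpression sizes:
  S → 5
  π[f](S) → 5
  σ[f<=3](π[f](S)) → 0
  σ[f>=4](σ[f<=3](π[f](S))) → 0
  S → 5
  σ[e>4](S) → 4
  π[f](σ[e>4](S)) → 4
  (σ[f>=4](σ[f<=3](π[f](S))) − π[f](σ[e>4](S))) → 0

E1 result:
f
5
5
8
9
E2 result:
f
(0 rows)
Witness: (8,) appears 1× in E1 but 0× in E2.

no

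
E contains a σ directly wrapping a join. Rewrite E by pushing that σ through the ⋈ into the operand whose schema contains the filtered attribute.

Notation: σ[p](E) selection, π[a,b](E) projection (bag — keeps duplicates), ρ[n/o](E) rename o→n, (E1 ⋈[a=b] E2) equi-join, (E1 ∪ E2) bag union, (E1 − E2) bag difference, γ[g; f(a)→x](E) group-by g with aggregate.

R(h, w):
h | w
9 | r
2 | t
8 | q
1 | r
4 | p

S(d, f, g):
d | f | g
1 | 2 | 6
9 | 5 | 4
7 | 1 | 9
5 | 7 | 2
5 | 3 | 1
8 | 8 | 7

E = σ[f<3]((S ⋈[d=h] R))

σ filters on f, owned by the left side.
E' = (σ[f<3](S) ⋈[d=h] R)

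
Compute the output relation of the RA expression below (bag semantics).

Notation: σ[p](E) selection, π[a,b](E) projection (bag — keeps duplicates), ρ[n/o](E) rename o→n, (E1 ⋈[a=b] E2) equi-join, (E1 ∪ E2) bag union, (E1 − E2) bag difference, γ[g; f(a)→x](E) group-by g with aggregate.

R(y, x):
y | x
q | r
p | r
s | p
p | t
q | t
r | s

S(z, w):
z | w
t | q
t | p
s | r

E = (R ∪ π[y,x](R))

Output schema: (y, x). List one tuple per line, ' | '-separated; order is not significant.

Subexpression sizes:
  R → 6
  R → 6
  π[y,x](R) → 6
  (R ∪ π[y,x](R)) → 12

== RESULT ==
y | x
p | r
p | r
p | t
p | t
q | r
q | r
q | t
q | t
r | s
r | s
s | p
s | p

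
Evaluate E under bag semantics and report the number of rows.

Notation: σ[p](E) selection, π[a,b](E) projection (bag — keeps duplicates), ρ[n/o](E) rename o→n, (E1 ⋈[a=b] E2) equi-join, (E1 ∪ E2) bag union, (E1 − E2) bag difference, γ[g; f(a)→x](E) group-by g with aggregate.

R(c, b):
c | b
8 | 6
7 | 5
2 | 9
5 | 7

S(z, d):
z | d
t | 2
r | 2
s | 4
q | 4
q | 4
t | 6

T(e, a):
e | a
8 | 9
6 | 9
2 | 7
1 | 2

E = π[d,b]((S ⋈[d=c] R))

Per-node cardinality:
  S → 6
  R → 4
  (S ⋈[d=c] R) → 2
  π[d,b]((S ⋈[d=c] R)) → 2

|E| = 2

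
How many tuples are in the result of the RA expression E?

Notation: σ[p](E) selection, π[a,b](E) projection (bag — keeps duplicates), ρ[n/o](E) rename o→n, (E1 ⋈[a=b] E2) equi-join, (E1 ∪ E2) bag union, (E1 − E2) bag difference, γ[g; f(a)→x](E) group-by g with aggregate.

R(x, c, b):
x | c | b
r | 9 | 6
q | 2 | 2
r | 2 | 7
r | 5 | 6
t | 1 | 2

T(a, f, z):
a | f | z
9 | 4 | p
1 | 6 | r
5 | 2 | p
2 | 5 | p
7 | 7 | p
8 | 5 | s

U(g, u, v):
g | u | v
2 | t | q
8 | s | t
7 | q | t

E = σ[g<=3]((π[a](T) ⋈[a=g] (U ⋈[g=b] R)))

Stepwise |·|:
  T → 6
  π[a](T) → 6
  U → 3
  R → 5
  (U ⋈[g=b] R) → 3
  (π[a](T) ⋈[a=g] (U ⋈[g=b] R)) → 3
  σ[g<=3]((π[a](T) ⋈[a=g] (U ⋈[g=b] R))) → 2

|E| = 2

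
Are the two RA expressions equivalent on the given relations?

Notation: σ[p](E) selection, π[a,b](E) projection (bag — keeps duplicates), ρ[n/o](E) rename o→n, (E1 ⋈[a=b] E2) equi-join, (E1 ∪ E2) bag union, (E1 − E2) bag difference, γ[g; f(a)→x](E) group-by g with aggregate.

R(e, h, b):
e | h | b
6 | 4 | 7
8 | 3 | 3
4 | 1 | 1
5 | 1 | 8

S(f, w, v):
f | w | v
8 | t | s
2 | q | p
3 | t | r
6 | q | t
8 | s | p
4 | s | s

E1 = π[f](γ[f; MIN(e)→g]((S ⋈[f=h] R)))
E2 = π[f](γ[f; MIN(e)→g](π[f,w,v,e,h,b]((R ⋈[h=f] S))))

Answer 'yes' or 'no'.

E1 stepwise |·|:
  S → 6
  R → 4
  (S ⋈[f=h] R) → 2
  γ[f; MIN(e)→g]((S ⋈[f=h] R)) → 2
  π[f](γ[f; MIN(e)→g]((S ⋈[f=h] R))) → 2
E2 stepwise |·|:
  R → 4
  S → 6
  (R ⋈[h=f] S) → 2
  π[f,w,v,e,h,b]((R ⋈[h=f] S)) → 2
  γ[f; MIN(e)→g](π[f,w,v,e,h,b]((R ⋈[h=f] S))) → 2
  π[f](γ[f; MIN(e)→g](π[f,w,v,e,h,b]((R ⋈[h=f] S)))) → 2

E1 and E2 produce the same multiset:
f
3
4

yes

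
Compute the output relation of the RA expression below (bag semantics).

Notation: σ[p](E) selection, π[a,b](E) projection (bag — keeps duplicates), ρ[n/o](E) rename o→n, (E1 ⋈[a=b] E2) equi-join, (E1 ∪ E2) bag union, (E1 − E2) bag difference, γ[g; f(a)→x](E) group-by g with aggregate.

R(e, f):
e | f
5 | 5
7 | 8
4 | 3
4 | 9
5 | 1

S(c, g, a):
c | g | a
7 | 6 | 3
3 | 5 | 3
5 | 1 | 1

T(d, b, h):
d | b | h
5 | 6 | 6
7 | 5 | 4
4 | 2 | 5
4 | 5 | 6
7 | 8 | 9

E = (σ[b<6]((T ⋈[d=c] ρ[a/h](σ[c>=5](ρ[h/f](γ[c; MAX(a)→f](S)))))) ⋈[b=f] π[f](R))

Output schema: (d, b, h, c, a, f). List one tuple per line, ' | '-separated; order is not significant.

Stepwise |·|:
  T → 5
  S → 3
  γ[c; MAX(a)→f](S) → 3
  ρ[h/f](γ[c; MAX(a)→f](S)) → 3
  σ[c>=5](ρ[h/f](γ[c; MAX(a)→f](S))) → 2
  ρ[a/h](σ[c>=5](ρ[h/f](γ[c; MAX(a)→f](S)))) → 2
  (T ⋈[d=c] ρ[a/h](σ[c>=5](ρ[h/f](γ[c; MAX(a)→f](S))))) → 3
  σ[b<6]((T ⋈[d=c] ρ[a/h](σ[c>=5](ρ[h/f](γ[c; MAX(a)→f](S)))))) → 1
  R → 5
  π[f](R) → 5
  (σ[b<6]((T ⋈[d=c] ρ[a/h](σ[c>=5](ρ[h/f](γ[c; MAX(a)→f](S)))))) ⋈[b=f] π[f](R)) → 1

== RESULT ==
d | b | h | c | a | f
7 | 5 | 4 | 7 | 3 | 5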